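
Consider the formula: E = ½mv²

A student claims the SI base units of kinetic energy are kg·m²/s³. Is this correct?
Units of each symbol in E = ½mv²:
  m (mass): kg
  v (speed): m/s  → to the power 2, contributes m²/s²
  The factor ½ is dimensionless.

Multiplying the contributions: [kg] · [m²/s²]
Adding exponents of each base unit: kg: 1, m: 2, s: -2
SI base units of kinetic energy: kg·m²/s²

The claimed units kg·m²/s³ (exponents kg: 1, m: 2, s: -3) do not match the derived units kg·m²/s² (exponents kg: 1, m: 2, s: -2), so the claim is incorrect.

Answer: No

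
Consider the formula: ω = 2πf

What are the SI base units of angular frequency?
Units of each symbol in ω = 2πf:
  f (frequency): 1/s
  The factor 2π is dimensionless.

Multiplying the contributions: [1/s]
Adding exponents of each base unit: s: -1
SI base units of angular frequency: 1/s

Answer: 1/s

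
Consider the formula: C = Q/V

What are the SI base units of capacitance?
Units of each symbol in C = Q/V:
  Q (charge, in coulombs): s·A
  V (voltage, in volts): kg·m²/(s³·A)  → in the denominator, contributes s³·A/(kg·m²)

Multiplying the contributions: [s·A] · [s³·A/(kg·m²)]
Adding exponents of each base unit: kg: -1, m: -2, s: 4, A: 2
SI base units of capacitance: s⁴·A²/(kg·m²)

Answer: s⁴·A²/(kg·m²)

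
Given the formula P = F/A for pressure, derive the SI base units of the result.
Units of each symbol in P = F/A:
  F (force): kg·m/s²
  A (area): m²  → in the denominator, contributes 1/m²

Multiplying the contributions: [kg·m/s²] · [1/m²]
Adding exponents of each base unit: kg: 1, m: -1, s: -2
SI base units of pressure: kg/(m·s²)

Answer: kg/(m·s²)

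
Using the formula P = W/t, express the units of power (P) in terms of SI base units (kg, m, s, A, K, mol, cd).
Units of each symbol in P = W/t:
  W (work): kg·m²/s²
  t (time): s  → in the denominator, contributes 1/s

Multiplying the contributions: [kg·m²/s²] · [1/s]
Adding exponents of each base unit: kg: 1, m: 2, s: -3
SI base units of power: kg·m²/s³

Answer: kg·m²/s³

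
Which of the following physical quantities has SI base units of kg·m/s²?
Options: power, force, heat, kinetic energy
Checking the SI base units of each option:
  power (P = W/t): kg·m²/s³  ✗
  force (F = ma): kg·m/s²  ✓ matches
  heat (Q = mcΔT): kg·m²/s²  ✗
  kinetic energy (E = ½mv²): kg·m²/s²  ✗

Only force has units kg·m/s².

Answer: force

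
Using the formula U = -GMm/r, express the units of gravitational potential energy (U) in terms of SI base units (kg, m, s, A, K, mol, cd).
Units of each symbol in U = -GMm/r:
  G (gravitational constant): m³/(kg·s²)
  M (mass): kg
  m (mass): kg
  r (distance): m  → in the denominator, contributes 1/m
  The minus sign does not affect the units.

Multiplying the contributions: [m³/(kg·s²)] · [kg] · [kg] · [1/m]
Adding exponents of each base unit: kg: 1, m: 2, s: -2
SI base units of gravitational potential energy: kg·m²/s²

Answer: kg·m²/s²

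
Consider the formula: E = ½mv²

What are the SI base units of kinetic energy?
Units of each symbol in E = ½mv²:
  m (mass): kg
  v (speed): m/s  → to the power 2, contributes m²/s²
  The factor ½ is dimensionless.

Multiplying the contributions: [kg] · [m²/s²]
Adding exponents of each base unit: kg: 1, m: 2, s: -2
SI base units of kinetic energy: kg·m²/s²

Answer: kg·m²/s²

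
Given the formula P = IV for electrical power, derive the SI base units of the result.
Units of each symbol in P = IV:
  I (current): A
  V (voltage, in volts): kg·m²/(s³·A)

Multiplying the contributions: [A] · [kg·m²/(s³·A)]
Adding exponents of each base unit: kg: 1, m: 2, s: -3
SI base units of electrical power: kg·m²/s³

Answer: kg·m²/s³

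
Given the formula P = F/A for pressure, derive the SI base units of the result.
Units of each symbol in P = F/A:
  F (force): kg·m/s²
  A (area): m²  → in the denominator, contributes 1/m²

Multiplying the contributions: [kg·m/s²] · [1/m²]
Adding exponents of each base unit: kg: 1, m: -1, s: -2
SI base units of pressure: kg/(m·s²)

Answer: kg/(m·s²)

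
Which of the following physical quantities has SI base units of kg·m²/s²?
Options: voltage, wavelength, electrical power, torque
Checking the SI base units of each option:
  voltage (V = IR): kg·m²/(s³·A)  ✗
  wavelength (λ = v/f): m  ✗
  electrical power (P = IV): kg·m²/s³  ✗
  torque (τ = Fr): kg·m²/s²  ✓ matches

Only torque has units kg·m²/s².

Answer: torque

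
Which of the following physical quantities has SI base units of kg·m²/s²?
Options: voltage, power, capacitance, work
Checking the SI base units of each option:
  voltage (V = IR): kg·m²/(s³·A)  ✗
  power (P = W/t): kg·m²/s³  ✗
  capacitance (C = Q/V): s⁴·A²/(kg·m²)  ✗
  work (W = Fd): kg·m²/s²  ✓ matches

Only work has units kg·m²/s².

Answer: work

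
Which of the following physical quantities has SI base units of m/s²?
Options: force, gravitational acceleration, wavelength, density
Checking the SI base units of each option:
  force (F = ma): kg·m/s²  ✗
  gravitational acceleration (g = GM/r²): m/s²  ✓ matches
  wavelength (λ = v/f): m  ✗
  density (ρ = m/V): kg/m³  ✗

Only gravitational acceleration has units m/s².

Answer: gravitational acceleration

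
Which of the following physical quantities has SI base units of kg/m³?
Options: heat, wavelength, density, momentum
Checking the SI base units of each option:
  heat (Q = mcΔT): kg·m²/s²  ✗
  wavelength (λ = v/f): m  ✗
  density (ρ = m/V): kg/m³  ✓ matches
  momentum (p = mv): kg·m/s  ✗

Only density has units kg/m³.

Answer: density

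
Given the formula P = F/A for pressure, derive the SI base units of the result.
Units of each symbol in P = F/A:
  F (force): kg·m/s²
  A (area): m²  → in the denominator, contributes 1/m²

Multiplying the contributions: [kg·m/s²] · [1/m²]
Adding exponents of each base unit: kg: 1, m: -1, s: -2
SI base units of pressure: kg/(m·s²)

Answer: kg/(m·s²)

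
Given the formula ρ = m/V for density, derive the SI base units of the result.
Units of each symbol in ρ = m/V:
  m (mass): kg
  V (volume): m³  → in the denominator, contributes 1/m³

Multiplying the contributions: [kg] · [1/m³]
Adding exponents of each base unit: kg: 1, m: -3
SI base units of density: kg/m³

Answer: kg/m³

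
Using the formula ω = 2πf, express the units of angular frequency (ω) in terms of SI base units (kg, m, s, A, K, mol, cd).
Units of each symbol in ω = 2πf:
  f (frequency): 1/s
  The factor 2π is dimensionless.

Multiplying the contributions: [1/s]
Adding exponents of each base unit: s: -1
SI base units of angular frequency: 1/s

Answer: 1/s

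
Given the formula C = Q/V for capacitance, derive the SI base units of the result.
Units of each symbol in C = Q/V:
  Q (charge, in coulombs): s·A
  V (voltage, in volts): kg·m²/(s³·A)  → in the denominator, contributes s³·A/(kg·m²)

Multiplying the contributions: [s·A] · [s³·A/(kg·m²)]
Adding exponents of each base unit: kg: -1, m: -2, s: 4, A: 2
SI base units of capacitance: s⁴·A²/(kg·m²)

Answer: s⁴·A²/(kg·m²)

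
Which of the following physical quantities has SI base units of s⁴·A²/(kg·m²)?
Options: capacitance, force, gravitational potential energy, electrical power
Checking the SI base units of each option:
  capacitance (C = Q/V): s⁴·A²/(kg·m²)  ✓ matches
  force (F = ma): kg·m/s²  ✗
  gravitational potential energy (U = -GMm/r): kg·m²/s²  ✗
  electrical power (P = IV): kg·m²/s³  ✗

Only capacitance has units s⁴·A²/(kg·m²).

Answer: capacitance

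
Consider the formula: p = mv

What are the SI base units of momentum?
Units of each symbol in p = mv:
  m (mass): kg
  v (velocity): m/s

Multiplying the contributions: [kg] · [m/s]
Adding exponents of each base unit: kg: 1, m: 1, s: -1
SI base units of momentum: kg·m/s

Answer: kg·m/s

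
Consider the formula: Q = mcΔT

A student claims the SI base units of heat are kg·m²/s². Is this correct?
Units of each symbol in Q = mcΔT:
  m (mass): kg
  c (specific heat capacity, in J/(kg·K)): m²/(s²·K)
  ΔT (temperature change): K

Multiplying the contributions: [kg] · [m²/(s²·K)] · [K]
Adding exponents of each base unit: kg: 1, m: 2, s: -2
SI base units of heat: kg·m²/s²

The claimed units kg·m²/s² match the derived units, so the claim is correct.

Answer: Yes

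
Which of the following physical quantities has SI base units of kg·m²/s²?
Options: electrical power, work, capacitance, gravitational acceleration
Checking the SI base units of each option:
  electrical power (P = IV): kg·m²/s³  ✗
  work (W = Fd): kg·m²/s²  ✓ matches
  capacitance (C = Q/V): s⁴·A²/(kg·m²)  ✗
  gravitational acceleration (g = GM/r²): m/s²  ✗

Only work has units kg·m²/s².

Answer: work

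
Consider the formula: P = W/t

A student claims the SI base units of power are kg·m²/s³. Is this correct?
Units of each symbol in P = W/t:
  W (work): kg·m²/s²
  t (time): s  → in the denominator, contributes 1/s

Multiplying the contributions: [kg·m²/s²] · [1/s]
Adding exponents of each base unit: kg: 1, m: 2, s: -3
SI base units of power: kg·m²/s³

The claimed units kg·m²/s³ match the derived units, so the claim is correct.

Answer: Yes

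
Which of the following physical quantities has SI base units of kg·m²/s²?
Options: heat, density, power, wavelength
Checking the SI base units of each option:
  heat (Q = mcΔT): kg·m²/s²  ✓ matches
  density (ρ = m/V): kg/m³  ✗
  power (P = W/t): kg·m²/s³  ✗
  wavelength (λ = v/f): m  ✗

Only heat has units kg·m²/s².

Answer: heat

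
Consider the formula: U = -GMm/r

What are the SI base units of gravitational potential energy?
Units of each symbol in U = -GMm/r:
  G (gravitational constant): m³/(kg·s²)
  M (mass): kg
  m (mass): kg
  r (distance): m  → in the denominator, contributes 1/m
  The minus sign does not affect the units.

Multiplying the contributions: [m³/(kg·s²)] · [kg] · [kg] · [1/m]
Adding exponents of each base unit: kg: 1, m: 2, s: -2
SI base units of gravitational potential energy: kg·m²/s²

Answer: kg·m²/s²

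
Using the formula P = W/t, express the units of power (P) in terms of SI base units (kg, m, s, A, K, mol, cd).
Units of each symbol in P = W/t:
  W (work): kg·m²/s²
  t (time): s  → in the denominator, contributes 1/s

Multiplying the contributions: [kg·m²/s²] · [1/s]
Adding exponents of each base unit: kg: 1, m: 2, s: -3
SI base units of power: kg·m²/s³

Answer: kg·m²/s³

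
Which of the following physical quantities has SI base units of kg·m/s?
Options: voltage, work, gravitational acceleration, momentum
Checking the SI base units of each option:
  voltage (V = IR): kg·m²/(s³·A)  ✗
  work (W = Fd): kg·m²/s²  ✗
  gravitational acceleration (g = GM/r²): m/s²  ✗
  momentum (p = mv): kg·m/s  ✓ matches

Only momentum has units kg·m/s.

Answer: momentum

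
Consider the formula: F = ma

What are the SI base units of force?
Units of each symbol in F = ma:
  m (mass): kg
  a (acceleration): m/s²

Multiplying the contributions: [kg] · [m/s²]
Adding exponents of each base unit: kg: 1, m: 1, s: -2
SI base units of force: kg·m/s²

Answer: kg·m/s²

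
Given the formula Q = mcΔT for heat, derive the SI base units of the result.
Units of each symbol in Q = mcΔT:
  m (mass): kg
  c (specific heat capacity, in J/(kg·K)): m²/(s²·K)
  ΔT (temperature change): K

Multiplying the contributions: [kg] · [m²/(s²·K)] · [K]
Adding exponents of each base unit: kg: 1, m: 2, s: -2
SI base units of heat: kg·m²/s²

Answer: kg·m²/s²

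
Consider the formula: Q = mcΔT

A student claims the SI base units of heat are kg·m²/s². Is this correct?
Units of each symbol in Q = mcΔT:
  m (mass): kg
  c (specific heat capacity, in J/(kg·K)): m²/(s²·K)
  ΔT (temperature change): K

Multiplying the contributions: [kg] · [m²/(s²·K)] · [K]
Adding exponents of each base unit: kg: 1, m: 2, s: -2
SI base units of heat: kg·m²/s²

The claimed units kg·m²/s² match the derived units, so the claim is correct.

Answer: Yes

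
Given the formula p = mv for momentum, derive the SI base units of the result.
Units of each symbol in p = mv:
  m (mass): kg
  v (velocity): m/s

Multiplying the contributions: [kg] · [m/s]
Adding exponents of each base unit: kg: 1, m: 1, s: -1
SI base units of momentum: kg·m/s

Answer: kg·m/s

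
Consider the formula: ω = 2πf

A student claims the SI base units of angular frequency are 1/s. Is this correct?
Units of each symbol in ω = 2πf:
  f (frequency): 1/s
  The factor 2π is dimensionless.

Multiplying the contributions: [1/s]
Adding exponents of each base unit: s: -1
SI base units of angular frequency: 1/s

The claimed units 1/s match the derived units, so the claim is correct.

Answer: Yes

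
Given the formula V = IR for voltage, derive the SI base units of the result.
Units of each symbol in V = IR:
  I (current): A
  R (resistance, in ohms): kg·m²/(s³·A²)

Multiplying the contributions: [A] · [kg·m²/(s³·A²)]
Adding exponents of each base unit: kg: 1, m: 2, s: -3, A: -1
SI base units of voltage: kg·m²/(s³·A)

Answer: kg·m²/(s³·A)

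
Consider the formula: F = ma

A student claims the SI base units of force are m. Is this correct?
Units of each symbol in F = ma:
  m (mass): kg
  a (acceleration): m/s²

Multiplying the contributions: [kg] · [m/s²]
Adding exponents of each base unit: kg: 1, m: 1, s: -2
SI base units of force: kg·m/s²

The claimed units m (exponents m: 1) do not match the derived units kg·m/s² (exponents kg: 1, m: 1, s: -2), so the claim is incorrect.

Answer: No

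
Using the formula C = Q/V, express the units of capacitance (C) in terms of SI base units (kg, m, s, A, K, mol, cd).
Units of each symbol in C = Q/V:
  Q (charge, in coulombs): s·A
  V (voltage, in volts): kg·m²/(s³·A)  → in the denominator, contributes s³·A/(kg·m²)

Multiplying the contributions: [s·A] · [s³·A/(kg·m²)]
Adding exponents of each base unit: kg: -1, m: -2, s: 4, A: 2
SI base units of capacitance: s⁴·A²/(kg·m²)

Answer: s⁴·A²/(kg·m²)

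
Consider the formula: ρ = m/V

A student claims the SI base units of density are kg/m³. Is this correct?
Units of each symbol in ρ = m/V:
  m (mass): kg
  V (volume): m³  → in the denominator, contributes 1/m³

Multiplying the contributions: [kg] · [1/m³]
Adding exponents of each base unit: kg: 1, m: -3
SI base units of density: kg/m³

The claimed units kg/m³ match the derived units, so the claim is correct.

Answer: Yes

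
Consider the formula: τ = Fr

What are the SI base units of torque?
Units of each symbol in τ = Fr:
  F (force): kg·m/s²
  r (lever arm): m

Multiplying the contributions: [kg·m/s²] · [m]
Adding exponents of each base unit: kg: 1, m: 2, s: -2
SI base units of torque: kg·m²/s²

Answer: kg·m²/s²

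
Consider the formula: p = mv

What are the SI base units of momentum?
Units of each symbol in p = mv:
  m (mass): kg
  v (velocity): m/s

Multiplying the contributions: [kg] · [m/s]
Adding exponents of each base unit: kg: 1, m: 1, s: -1
SI base units of momentum: kg·m/s

Answer: kg·m/s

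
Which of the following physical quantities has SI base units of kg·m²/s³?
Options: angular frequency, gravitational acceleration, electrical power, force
Checking the SI base units of each option:
  angular frequency (ω = 2πf): 1/s  ✗
  gravitational acceleration (g = GM/r²): m/s²  ✗
  electrical power (P = IV): kg·m²/s³  ✓ matches
  force (F = ma): kg·m/s²  ✗

Only electrical power has units kg·m²/s³.

Answer: electrical power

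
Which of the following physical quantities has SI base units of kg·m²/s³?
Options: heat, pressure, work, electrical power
Checking the SI base units of each option:
  heat (Q = mcΔT): kg·m²/s²  ✗
  pressure (P = F/A): kg/(m·s²)  ✗
  work (W = Fd): kg·m²/s²  ✗
  electrical power (P = IV): kg·m²/s³  ✓ matches

Only electrical power has units kg·m²/s³.

Answer: electrical power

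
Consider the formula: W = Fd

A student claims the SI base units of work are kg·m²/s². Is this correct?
Units of each symbol in W = Fd:
  F (force): kg·m/s²
  d (displacement): m

Multiplying the contributions: [kg·m/s²] · [m]
Adding exponents of each base unit: kg: 1, m: 2, s: -2
SI base units of work: kg·m²/s²

The claimed units kg·m²/s² match the derived units, so the claim is correct.

Answer: Yes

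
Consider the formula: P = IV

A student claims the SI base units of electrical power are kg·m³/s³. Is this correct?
Units of each symbol in P = IV:
  I (current): A
  V (voltage, in volts): kg·m²/(s³·A)

Multiplying the contributions: [A] · [kg·m²/(s³·A)]
Adding exponents of each base unit: kg: 1, m: 2, s: -3
SI base units of electrical power: kg·m²/s³

The claimed units kg·m³/s³ (exponents kg: 1, m: 3, s: -3) do not match the derived units kg·m²/s³ (exponents kg: 1, m: 2, s: -3), so the claim is incorrect.

Answer: No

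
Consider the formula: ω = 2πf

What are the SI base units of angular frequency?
Units of each symbol in ω = 2πf:
  f (frequency): 1/s
  The factor 2π is dimensionless.

Multiplying the contributions: [1/s]
Adding exponents of each base unit: s: -1
SI base units of angular frequency: 1/s

Answer: 1/s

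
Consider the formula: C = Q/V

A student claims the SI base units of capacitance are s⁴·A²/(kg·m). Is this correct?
Units of each symbol in C = Q/V:
  Q (charge, in coulombs): s·A
  V (voltage, in volts): kg·m²/(s³·A)  → in the denominator, contributes s³·A/(kg·m²)

Multiplying the contributions: [s·A] · [s³·A/(kg·m²)]
Adding exponents of each base unit: kg: -1, m: -2, s: 4, A: 2
SI base units of capacitance: s⁴·A²/(kg·m²)

The claimed units s⁴·A²/(kg·m) (exponents kg: -1, m: -1, s: 4, A: 2) do not match the derived units s⁴·A²/(kg·m²) (exponents kg: -1, m: -2, s: 4, A: 2), so the claim is incorrect.

Answer: No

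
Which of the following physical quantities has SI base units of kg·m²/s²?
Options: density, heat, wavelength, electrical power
Checking the SI base units of each option:
  density (ρ = m/V): kg/m³  ✗
  heat (Q = mcΔT): kg·m²/s²  ✓ matches
  wavelength (λ = v/f): m  ✗
  electrical power (P = IV): kg·m²/s³  ✗

Only heat has units kg·m²/s².

Answer: heat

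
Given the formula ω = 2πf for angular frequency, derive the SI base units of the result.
Units of each symbol in ω = 2πf:
  f (frequency): 1/s
  The factor 2π is dimensionless.

Multiplying the contributions: [1/s]
Adding exponents of each base unit: s: -1
SI base units of angular frequency: 1/s

Answer: 1/s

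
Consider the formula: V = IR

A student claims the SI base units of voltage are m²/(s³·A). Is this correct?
Units of each symbol in V = IR:
  I (current): A
  R (resistance, in ohms): kg·m²/(s³·A²)

Multiplying the contributions: [A] · [kg·m²/(s³·A²)]
Adding exponents of each base unit: kg: 1, m: 2, s: -3, A: -1
SI base units of voltage: kg·m²/(s³·A)

The claimed units m²/(s³·A) (exponents m: 2, s: -3, A: -1) do not match the derived units kg·m²/(s³·A) (exponents kg: 1, m: 2, s: -3, A: -1), so the claim is incorrect.

Answer: No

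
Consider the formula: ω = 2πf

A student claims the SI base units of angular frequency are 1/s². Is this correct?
Units of each symbol in ω = 2πf:
  f (frequency): 1/s
  The factor 2π is dimensionless.

Multiplying the contributions: [1/s]
Adding exponents of each base unit: s: -1
SI base units of angular frequency: 1/s

The claimed units 1/s² (exponents s: -2) do not match the derived units 1/s (exponents s: -1), so the claim is incorrect.

Answer: No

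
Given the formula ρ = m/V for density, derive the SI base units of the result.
Units of each symbol in ρ = m/V:
  m (mass): kg
  V (volume): m³  → in the denominator, contributes 1/m³

Multiplying the contributions: [kg] · [1/m³]
Adding exponents of each base unit: kg: 1, m: -3
SI base units of density: kg/m³

Answer: kg/m³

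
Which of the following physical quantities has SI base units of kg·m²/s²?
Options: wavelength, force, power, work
Checking the SI base units of each option:
  wavelength (λ = v/f): m  ✗
  force (F = ma): kg·m/s²  ✗
  power (P = W/t): kg·m²/s³  ✗
  work (W = Fd): kg·m²/s²  ✓ matches

Only work has units kg·m²/s².

Answer: work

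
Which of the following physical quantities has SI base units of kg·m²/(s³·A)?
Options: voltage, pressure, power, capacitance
Checking the SI base units of each option:
  voltage (V = IR): kg·m²/(s³·A)  ✓ matches
  pressure (P = F/A): kg/(m·s²)  ✗
  power (P = W/t): kg·m²/s³  ✗
  capacitance (C = Q/V): s⁴·A²/(kg·m²)  ✗

Only voltage has units kg·m²/(s³·A).

Answer: voltage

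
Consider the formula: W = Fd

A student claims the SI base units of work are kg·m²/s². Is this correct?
Units of each symbol in W = Fd:
  F (force): kg·m/s²
  d (displacement): m

Multiplying the contributions: [kg·m/s²] · [m]
Adding exponents of each base unit: kg: 1, m: 2, s: -2
SI base units of work: kg·m²/s²

The claimed units kg·m²/s² match the derived units, so the claim is correct.

Answer: Yes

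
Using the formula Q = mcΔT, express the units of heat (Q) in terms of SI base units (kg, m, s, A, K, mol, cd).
Units of each symbol in Q = mcΔT:
  m (mass): kg
  c (specific heat capacity, in J/(kg·K)): m²/(s²·K)
  ΔT (temperature change): K

Multiplying the contributions: [kg] · [m²/(s²·K)] · [K]
Adding exponents of each base unit: kg: 1, m: 2, s: -2
SI base units of heat: kg·m²/s²

Answer: kg·m²/s²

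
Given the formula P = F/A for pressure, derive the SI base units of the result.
Units of each symbol in P = F/A:
  F (force): kg·m/s²
  A (area): m²  → in the denominator, contributes 1/m²

Multiplying the contributions: [kg·m/s²] · [1/m²]
Adding exponents of each base unit: kg: 1, m: -1, s: -2
SI base units of pressure: kg/(m·s²)

Answer: kg/(m·s²)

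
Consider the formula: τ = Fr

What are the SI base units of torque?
Units of each symbol in τ = Fr:
  F (force): kg·m/s²
  r (lever arm): m

Multiplying the contributions: [kg·m/s²] · [m]
Adding exponents of each base unit: kg: 1, m: 2, s: -2
SI base units of torque: kg·m²/s²

Answer: kg·m²/s²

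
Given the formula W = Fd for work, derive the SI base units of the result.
Units of each symbol in W = Fd:
  F (force): kg·m/s²
  d (displacement): m

Multiplying the contributions: [kg·m/s²] · [m]
Adding exponents of each base unit: kg: 1, m: 2, s: -2
SI base units of work: kg·m²/s²

Answer: kg·m²/s²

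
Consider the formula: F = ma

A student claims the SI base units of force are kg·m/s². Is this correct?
Units of each symbol in F = ma:
  m (mass): kg
  a (acceleration): m/s²

Multiplying the contributions: [kg] · [m/s²]
Adding exponents of each base unit: kg: 1, m: 1, s: -2
SI base units of force: kg·m/s²

The claimed units kg·m/s² match the derived units, so the claim is correct.

Answer: Yes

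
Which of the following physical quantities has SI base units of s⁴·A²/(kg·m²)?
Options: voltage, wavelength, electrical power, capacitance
Checking the SI base units of each option:
  voltage (V = IR): kg·m²/(s³·A)  ✗
  wavelength (λ = v/f): m  ✗
  electrical power (P = IV): kg·m²/s³  ✗
  capacitance (C = Q/V): s⁴·A²/(kg·m²)  ✓ matches

Only capacitance has units s⁴·A²/(kg·m²).

Answer: capacitance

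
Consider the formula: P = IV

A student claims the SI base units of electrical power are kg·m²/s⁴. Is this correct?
Units of each symbol in P = IV:
  I (current): A
  V (voltage, in volts): kg·m²/(s³·A)

Multiplying the contributions: [A] · [kg·m²/(s³·A)]
Adding exponents of each base unit: kg: 1, m: 2, s: -3
SI base units of electrical power: kg·m²/s³

The claimed units kg·m²/s⁴ (exponents kg: 1, m: 2, s: -4) do not match the derived units kg·m²/s³ (exponents kg: 1, m: 2, s: -3), so the claim is incorrect.

Answer: No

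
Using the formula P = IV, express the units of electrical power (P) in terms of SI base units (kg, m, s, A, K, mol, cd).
Units of each symbol in P = IV:
  I (current): A
  V (voltage, in volts): kg·m²/(s³·A)

Multiplying the contributions: [A] · [kg·m²/(s³·A)]
Adding exponents of each base unit: kg: 1, m: 2, s: -3
SI base units of electrical power: kg·m²/s³

Answer: kg·m²/s³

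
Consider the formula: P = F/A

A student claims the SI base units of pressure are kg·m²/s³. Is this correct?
Units of each symbol in P = F/A:
  F (force): kg·m/s²
  A (area): m²  → in the denominator, contributes 1/m²

Multiplying the contributions: [kg·m/s²] · [1/m²]
Adding exponents of each base unit: kg: 1, m: -1, s: -2
SI base units of pressure: kg/(m·s²)

The claimed units kg·m²/s³ (exponents kg: 1, m: 2, s: -3) do not match the derived units kg/(m·s²) (exponents kg: 1, m: -1, s: -2), so the claim is incorrect.

Answer: No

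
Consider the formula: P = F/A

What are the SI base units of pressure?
Units of each symbol in P = F/A:
  F (force): kg·m/s²
  A (area): m²  → in the denominator, contributes 1/m²

Multiplying the contributions: [kg·m/s²] · [1/m²]
Adding exponents of each base unit: kg: 1, m: -1, s: -2
SI base units of pressure: kg/(m·s²)

Answer: kg/(m·s²)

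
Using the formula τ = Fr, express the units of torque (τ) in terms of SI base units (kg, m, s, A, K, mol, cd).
Units of each symbol in τ = Fr:
  F (force): kg·m/s²
  r (lever arm): m

Multiplying the contributions: [kg·m/s²] · [m]
Adding exponents of each base unit: kg: 1, m: 2, s: -2
SI base units of torque: kg·m²/s²

Answer: kg·m²/s²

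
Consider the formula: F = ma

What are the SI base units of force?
Units of each symbol in F = ma:
  m (mass): kg
  a (acceleration): m/s²

Multiplying the contributions: [kg] · [m/s²]
Adding exponents of each base unit: kg: 1, m: 1, s: -2
SI base units of force: kg·m/s²

Answer: kg·m/s²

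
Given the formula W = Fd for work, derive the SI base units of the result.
Units of each symbol in W = Fd:
  F (force): kg·m/s²
  d (displacement): m

Multiplying the contributions: [kg·m/s²] · [m]
Adding exponents of each base unit: kg: 1, m: 2, s: -2
SI base units of work: kg·m²/s²

Answer: kg·m²/s²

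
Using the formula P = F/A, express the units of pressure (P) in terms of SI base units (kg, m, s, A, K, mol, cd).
Units of each symbol in P = F/A:
  F (force): kg·m/s²
  A (area): m²  → in the denominator, contributes 1/m²

Multiplying the contributions: [kg·m/s²] · [1/m²]
Adding exponents of each base unit: kg: 1, m: -1, s: -2
SI base units of pressure: kg/(m·s²)

Answer: kg/(m·s²)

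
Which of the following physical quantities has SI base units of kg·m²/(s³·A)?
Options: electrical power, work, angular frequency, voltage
Checking the SI base units of each option:
  electrical power (P = IV): kg·m²/s³  ✗
  work (W = Fd): kg·m²/s²  ✗
  angular frequency (ω = 2πf): 1/s  ✗
  voltage (V = IR): kg·m²/(s³·A)  ✓ matches

Only voltage has units kg·m²/(s³·A).

Answer: voltage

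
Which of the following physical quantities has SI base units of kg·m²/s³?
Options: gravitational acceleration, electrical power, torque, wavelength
Checking the SI base units of each option:
  gravitational acceleration (g = GM/r²): m/s²  ✗
  electrical power (P = IV): kg·m²/s³  ✓ matches
  torque (τ = Fr): kg·m²/s²  ✗
  wavelength (λ = v/f): m  ✗

Only electrical power has units kg·m²/s³.

Answer: electrical power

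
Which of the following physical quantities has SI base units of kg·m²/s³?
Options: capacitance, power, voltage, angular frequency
Checking the SI base units of each option:
  capacitance (C = Q/V): s⁴·A²/(kg·m²)  ✗
  power (P = W/t): kg·m²/s³  ✓ matches
  voltage (V = IR): kg·m²/(s³·A)  ✗
  angular frequency (ω = 2πf): 1/s  ✗

Only power has units kg·m²/s³.

Answer: power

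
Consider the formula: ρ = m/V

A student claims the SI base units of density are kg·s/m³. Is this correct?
Units of each symbol in ρ = m/V:
  m (mass): kg
  V (volume): m³  → in the denominator, contributes 1/m³

Multiplying the contributions: [kg] · [1/m³]
Adding exponents of each base unit: kg: 1, m: -3
SI base units of density: kg/m³

The claimed units kg·s/m³ (exponents kg: 1, m: -3, s: 1) do not match the derived units kg/m³ (exponents kg: 1, m: -3), so the claim is incorrect.

Answer: No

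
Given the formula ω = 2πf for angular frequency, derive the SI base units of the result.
Units of each symbol in ω = 2πf:
  f (frequency): 1/s
  The factor 2π is dimensionless.

Multiplying the contributions: [1/s]
Adding exponents of each base unit: s: -1
SI base units of angular frequency: 1/s

Answer: 1/s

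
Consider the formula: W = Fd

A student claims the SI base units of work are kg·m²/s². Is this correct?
Units of each symbol in W = Fd:
  F (force): kg·m/s²
  d (displacement): m

Multiplying the contributions: [kg·m/s²] · [m]
Adding exponents of each base unit: kg: 1, m: 2, s: -2
SI base units of work: kg·m²/s²

The claimed units kg·m²/s² match the derived units, so the claim is correct.

Answer: Yes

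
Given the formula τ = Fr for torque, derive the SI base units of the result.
Units of each symbol in τ = Fr:
  F (force): kg·m/s²
  r (lever arm): m

Multiplying the contributions: [kg·m/s²] · [m]
Adding exponents of each base unit: kg: 1, m: 2, s: -2
SI base units of torque: kg·m²/s²

Answer: kg·m²/s²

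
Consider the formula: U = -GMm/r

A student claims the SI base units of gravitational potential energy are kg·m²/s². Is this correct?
Units of each symbol in U = -GMm/r:
  G (gravitational constant): m³/(kg·s²)
  M (mass): kg
  m (mass): kg
  r (distance): m  → in the denominator, contributes 1/m
  The minus sign does not affect the units.

Multiplying the contributions: [m³/(kg·s²)] · [kg] · [kg] · [1/m]
Adding exponents of each base unit: kg: 1, m: 2, s: -2
SI base units of gravitational potential energy: kg·m²/s²

The claimed units kg·m²/s² match the derived units, so the claim is correct.

Answer: Yes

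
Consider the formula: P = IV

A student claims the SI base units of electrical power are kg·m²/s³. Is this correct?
Units of each symbol in P = IV:
  I (current): A
  V (voltage, in volts): kg·m²/(s³·A)

Multiplying the contributions: [A] · [kg·m²/(s³·A)]
Adding exponents of each base unit: kg: 1, m: 2, s: -3
SI base units of electrical power: kg·m²/s³

The claimed units kg·m²/s³ match the derived units, so the claim is correct.

Answer: Yes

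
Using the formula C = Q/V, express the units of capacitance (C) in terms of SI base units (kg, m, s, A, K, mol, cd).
Units of each symbol in C = Q/V:
  Q (charge, in coulombs): s·A
  V (voltage, in volts): kg·m²/(s³·A)  → in the denominator, contributes s³·A/(kg·m²)

Multiplying the contributions: [s·A] · [s³·A/(kg·m²)]
Adding exponents of each base unit: kg: -1, m: -2, s: 4, A: 2
SI base units of capacitance: s⁴·A²/(kg·m²)

Answer: s⁴·A²/(kg·m²)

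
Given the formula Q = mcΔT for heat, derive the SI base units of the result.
Units of each symbol in Q = mcΔT:
  m (mass): kg
  c (specific heat capacity, in J/(kg·K)): m²/(s²·K)
  ΔT (temperature change): K

Multiplying the contributions: [kg] · [m²/(s²·K)] · [K]
Adding exponents of each base unit: kg: 1, m: 2, s: -2
SI base units of heat: kg·m²/s²

Answer: kg·m²/s²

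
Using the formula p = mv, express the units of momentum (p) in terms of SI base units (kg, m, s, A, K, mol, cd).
Units of each symbol in p = mv:
  m (mass): kg
  v (velocity): m/s

Multiplying the contributions: [kg] · [m/s]
Adding exponents of each base unit: kg: 1, m: 1, s: -1
SI base units of momentum: kg·m/s

Answer: kg·m/s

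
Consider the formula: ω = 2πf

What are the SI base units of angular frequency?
Units of each symbol in ω = 2πf:
  f (frequency): 1/s
  The factor 2π is dimensionless.

Multiplying the contributions: [1/s]
Adding exponents of each base unit: s: -1
SI base units of angular frequency: 1/s

Answer: 1/s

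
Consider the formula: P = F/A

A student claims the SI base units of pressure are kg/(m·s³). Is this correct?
Units of each symbol in P = F/A:
  F (force): kg·m/s²
  A (area): m²  → in the denominator, contributes 1/m²

Multiplying the contributions: [kg·m/s²] · [1/m²]
Adding exponents of each base unit: kg: 1, m: -1, s: -2
SI base units of pressure: kg/(m·s²)

The claimed units kg/(m·s³) (exponents kg: 1, m: -1, s: -3) do not match the derived units kg/(m·s²) (exponents kg: 1, m: -1, s: -2), so the claim is incorrect.

Answer: No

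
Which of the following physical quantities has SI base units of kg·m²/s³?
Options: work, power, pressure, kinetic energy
Checking the SI base units of each option:
  work (W = Fd): kg·m²/s²  ✗
  power (P = W/t): kg·m²/s³  ✓ matches
  pressure (P = F/A): kg/(m·s²)  ✗
  kinetic energy (E = ½mv²): kg·m²/s²  ✗

Only power has units kg·m²/s³.

Answer: power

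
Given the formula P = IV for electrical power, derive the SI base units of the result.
Units of each symbol in P = IV:
  I (current): A
  V (voltage, in volts): kg·m²/(s³·A)

Multiplying the contributions: [A] · [kg·m²/(s³·A)]
Adding exponents of each base unit: kg: 1, m: 2, s: -3
SI base units of electrical power: kg·m²/s³

Answer: kg·m²/s³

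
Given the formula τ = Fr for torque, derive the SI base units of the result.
Units of each symbol in τ = Fr:
  F (force): kg·m/s²
  r (lever arm): m

Multiplying the contributions: [kg·m/s²] · [m]
Adding exponents of each base unit: kg: 1, m: 2, s: -2
SI base units of torque: kg·m²/s²

Answer: kg·m²/s²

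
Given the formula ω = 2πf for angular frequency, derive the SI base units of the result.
Units of each symbol in ω = 2πf:
  f (frequency): 1/s
  The factor 2π is dimensionless.

Multiplying the contributions: [1/s]
Adding exponents of each base unit: s: -1
SI base units of angular frequency: 1/s

Answer: 1/s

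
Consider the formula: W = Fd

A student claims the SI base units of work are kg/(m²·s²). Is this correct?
Units of each symbol in W = Fd:
  F (force): kg·m/s²
  d (displacement): m

Multiplying the contributions: [kg·m/s²] · [m]
Adding exponents of each base unit: kg: 1, m: 2, s: -2
SI base units of work: kg·m²/s²

The claimed units kg/(m²·s²) (exponents kg: 1, m: -2, s: -2) do not match the derived units kg·m²/s² (exponents kg: 1, m: 2, s: -2), so the claim is incorrect.

Answer: No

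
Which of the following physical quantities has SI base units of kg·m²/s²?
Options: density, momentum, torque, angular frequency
Checking the SI base units of each option:
  density (ρ = m/V): kg/m³  ✗
  momentum (p = mv): kg·m/s  ✗
  torque (τ = Fr): kg·m²/s²  ✓ matches
  angular frequency (ω = 2πf): 1/s  ✗

Only torque has units kg·m²/s².

Answer: torque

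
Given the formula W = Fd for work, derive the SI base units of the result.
Units of each symbol in W = Fd:
  F (force): kg·m/s²
  d (displacement): m

Multiplying the contributions: [kg·m/s²] · [m]
Adding exponents of each base unit: kg: 1, m: 2, s: -2
SI base units of work: kg·m²/s²

Answer: kg·m²/s²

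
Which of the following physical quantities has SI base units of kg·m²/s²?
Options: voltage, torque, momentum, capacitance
Checking the SI base units of each option:
  voltage (V = IR): kg·m²/(s³·A)  ✗
  torque (τ = Fr): kg·m²/s²  ✓ matches
  momentum (p = mv): kg·m/s  ✗
  capacitance (C = Q/V): s⁴·A²/(kg·m²)  ✗

Only torque has units kg·m²/s².

Answer: torque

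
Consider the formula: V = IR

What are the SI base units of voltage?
Units of each symbol in V = IR:
  I (current): A
  R (resistance, in ohms): kg·m²/(s³·A²)

Multiplying the contributions: [A] · [kg·m²/(s³·A²)]
Adding exponents of each base unit: kg: 1, m: 2, s: -3, A: -1
SI base units of voltage: kg·m²/(s³·A)

Answer: kg·m²/(s³·A)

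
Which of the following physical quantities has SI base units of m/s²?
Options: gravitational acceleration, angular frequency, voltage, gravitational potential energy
Checking the SI base units of each option:
  gravitational acceleration (g = GM/r²): m/s²  ✓ matches
  angular frequency (ω = 2πf): 1/s  ✗
  voltage (V = IR): kg·m²/(s³·A)  ✗
  gravitational potential energy (U = -GMm/r): kg·m²/s²  ✗

Only gravitational acceleration has units m/s².

Answer: gravitational acceleration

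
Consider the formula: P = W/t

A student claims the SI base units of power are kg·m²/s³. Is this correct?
Units of each symbol in P = W/t:
  W (work): kg·m²/s²
  t (time): s  → in the denominator, contributes 1/s

Multiplying the contributions: [kg·m²/s²] · [1/s]
Adding exponents of each base unit: kg: 1, m: 2, s: -3
SI base units of power: kg·m²/s³

The claimed units kg·m²/s³ match the derived units, so the claim is correct.

Answer: Yes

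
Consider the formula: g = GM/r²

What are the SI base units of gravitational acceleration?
Units of each symbol in g = GM/r²:
  G (gravitational constant): m³/(kg·s²)
  M (mass): kg
  r (distance): m  → to the power 2 in the denominator, contributes 1/m²

Multiplying the contributions: [m³/(kg·s²)] · [kg] · [1/m²]
Adding exponents of each base unit: m: 1, s: -2
SI base units of gravitational acceleration: m/s²

Answer: m/s²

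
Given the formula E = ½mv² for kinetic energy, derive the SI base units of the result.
Units of each symbol in E = ½mv²:
  m (mass): kg
  v (speed): m/s  → to the power 2, contributes m²/s²
  The factor ½ is dimensionless.

Multiplying the contributions: [kg] · [m²/s²]
Adding exponents of each base unit: kg: 1, m: 2, s: -2
SI base units of kinetic energy: kg·m²/s²

Answer: kg·m²/s²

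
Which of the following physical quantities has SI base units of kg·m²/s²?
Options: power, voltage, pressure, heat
Checking the SI base units of each option:
  power (P = W/t): kg·m²/s³  ✗
  voltage (V = IR): kg·m²/(s³·A)  ✗
  pressure (P = F/A): kg/(m·s²)  ✗
  heat (Q = mcΔT): kg·m²/s²  ✓ matches

Only heat has units kg·m²/s².

Answer: heat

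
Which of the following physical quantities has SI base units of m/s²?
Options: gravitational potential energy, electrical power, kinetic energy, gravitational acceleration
Checking the SI base units of each option:
  gravitational potential energy (U = -GMm/r): kg·m²/s²  ✗
  electrical power (P = IV): kg·m²/s³  ✗
  kinetic energy (E = ½mv²): kg·m²/s²  ✗
  gravitational acceleration (g = GM/r²): m/s²  ✓ matches

Only gravitational acceleration has units m/s².

Answer: gravitational acceleration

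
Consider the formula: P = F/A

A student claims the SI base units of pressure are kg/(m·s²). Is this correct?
Units of each symbol in P = F/A:
  F (force): kg·m/s²
  A (area): m²  → in the denominator, contributes 1/m²

Multiplying the contributions: [kg·m/s²] · [1/m²]
Adding exponents of each base unit: kg: 1, m: -1, s: -2
SI base units of pressure: kg/(m·s²)

The claimed units kg/(m·s²) match the derived units, so the claim is correct.

Answer: Yes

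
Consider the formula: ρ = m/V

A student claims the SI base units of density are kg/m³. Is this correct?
Units of each symbol in ρ = m/V:
  m (mass): kg
  V (volume): m³  → in the denominator, contributes 1/m³

Multiplying the contributions: [kg] · [1/m³]
Adding exponents of each base unit: kg: 1, m: -3
SI base units of density: kg/m³

The claimed units kg/m³ match the derived units, so the claim is correct.

Answer: Yes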